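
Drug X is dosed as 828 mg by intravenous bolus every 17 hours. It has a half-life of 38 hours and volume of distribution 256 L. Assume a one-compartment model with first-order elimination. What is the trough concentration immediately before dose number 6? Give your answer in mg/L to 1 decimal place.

7.0 mg/L

f = (1/2)^(τ/t½) = (1/2)^(17/38) ≈ 0.7334.
C₀ = D/Vd = 828/256 ≈ 3.234 mg/L.
Before the 6th dose, 5 doses have been given. Superposition: Cmin = C₀·(f + f² + … + f^5).
≈ 3.234 × (0.7334 + 0.5379 + 0.3945 + 0.2893 + 0.2122) ≈ 3.234 × 2.1673 ≈ 7.009 mg/L.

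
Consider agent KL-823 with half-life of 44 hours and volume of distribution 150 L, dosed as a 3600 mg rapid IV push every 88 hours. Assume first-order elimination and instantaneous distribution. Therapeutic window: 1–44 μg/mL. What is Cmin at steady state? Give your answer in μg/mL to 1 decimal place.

τ = 88 h = 2 half-lives, so f = (1/2)^2 = 0.25.
Accumulation ratio R = 1/(1 − f) = 1/0.75 = 4/3.
Single-dose peak C₀ = D/Vd = 3600/150 = 24 μg/mL.
Steady-state peak Cmax,ss = C₀·R = 24 × 4/3 ≈ 32.000 μg/mL.
Steady-state trough Cmin,ss = Cmax,ss·f ≈ 32.000 × 0.25 ≈ 8.000 μg/mL.
Trough 8.0 μg/mL vs MEC 1 μg/mL: adequate.

8.0 μg/mL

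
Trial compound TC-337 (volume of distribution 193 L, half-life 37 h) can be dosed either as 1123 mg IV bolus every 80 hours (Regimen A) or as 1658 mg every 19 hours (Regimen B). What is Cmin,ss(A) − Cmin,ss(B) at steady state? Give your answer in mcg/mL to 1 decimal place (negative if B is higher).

Regimen A: f = (1/2)^(80/37) ≈ 0.2234; Cmin,ss = (1123/193)·f/(1−f) ≈ 1.674 mcg/mL.
Regimen B: f = (1/2)^(19/37) ≈ 0.7005; Cmin,ss = (1658/193)·f/(1−f) ≈ 20.093 mcg/mL.
Difference ≈ 1.674 − 20.093 ≈ -18.419 mcg/mL.

-18.4 mcg/mL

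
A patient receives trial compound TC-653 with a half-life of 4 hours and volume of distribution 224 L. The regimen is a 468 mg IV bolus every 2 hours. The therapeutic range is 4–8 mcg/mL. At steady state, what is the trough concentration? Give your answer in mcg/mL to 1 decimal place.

5.0 mcg/mL

k = ln2/t½ = ln2/4 ≈ 0.173287 h⁻¹; fraction remaining f = e^(−kτ) = e^(−0.173287×2) ≈ 0.7071.
Accumulation ratio R = 1/(1 − f) ≈ 1/0.2929 ≈ 3.4141.
Single-dose peak C₀ = D/Vd = 468/224 ≈ 2.089 mcg/mL.
Cmax,ss = C₀/(1 − f) ≈ 2.089/0.2929 ≈ 7.132 mcg/mL.
One interval later, Cmin,ss = Cmax,ss·e^(−kτ) ≈ 7.132 × 0.7071 ≈ 5.043 mcg/mL.
Trough 5.0 mcg/mL vs MEC 4 mcg/mL: adequate.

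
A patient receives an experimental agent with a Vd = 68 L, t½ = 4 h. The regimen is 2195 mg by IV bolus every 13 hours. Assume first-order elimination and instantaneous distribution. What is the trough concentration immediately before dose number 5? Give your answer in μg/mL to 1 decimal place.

f = (1/2)^(τ/t½) = (1/2)^(13/4) ≈ 0.1051.
C₀ = D/Vd = 2195/68 ≈ 32.279 μg/mL.
Before the 5th dose, 4 doses have been given. Superposition: Cmin = C₀·(f + f² + … + f^4).
≈ 32.279 × (0.1051 + 0.0110 + 0.0012 + 0.0001) ≈ 32.279 × 0.1174 ≈ 3.790 μg/mL.

3.8 μg/mL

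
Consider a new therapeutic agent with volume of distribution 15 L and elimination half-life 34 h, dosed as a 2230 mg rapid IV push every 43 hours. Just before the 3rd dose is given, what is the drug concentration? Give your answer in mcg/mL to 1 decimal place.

f = (1/2)^(τ/t½) = (1/2)^(43/34) ≈ 0.4162.
C₀ = D/Vd = 2230/15 ≈ 148.667 mcg/mL.
Before the 3rd dose, 2 doses have been given. Superposition: Cmin = C₀·(f + f²).
≈ 148.667 × (0.4162 + 0.1732) ≈ 148.667 × 0.5894 ≈ 87.624 mcg/mL.

87.6 mcg/mL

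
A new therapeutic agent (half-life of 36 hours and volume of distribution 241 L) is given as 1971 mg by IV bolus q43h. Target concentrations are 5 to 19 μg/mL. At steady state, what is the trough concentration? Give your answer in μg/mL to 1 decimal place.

Over one 43-h interval, 43/36 ≈ 1.1944 half-lives elapse, leaving f ≈ 0.4370 of each dose.
At steady state, accumulation factor R = 1/(1 − e^(−kτ)) ≈ 1.7762.
Single-dose peak C₀ = D/Vd = 1971/241 ≈ 8.178 μg/mL.
Cmax,ss = C₀/(1 − f) ≈ 8.178/0.5630 ≈ 14.526 μg/mL.
Steady-state trough Cmin,ss = Cmax,ss·f ≈ 14.526 × 0.4370 ≈ 6.348 μg/mL.
Trough 6.3 μg/mL vs MEC 5 μg/mL: adequate.

6.3 μg/mL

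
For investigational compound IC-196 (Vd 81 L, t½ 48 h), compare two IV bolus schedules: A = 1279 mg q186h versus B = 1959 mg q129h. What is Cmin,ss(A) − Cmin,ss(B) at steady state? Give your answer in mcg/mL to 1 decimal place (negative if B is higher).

-3.3 mcg/mL

Regimen A: f = (1/2)^(186/48) ≈ 0.0682; Cmin,ss = (1279/81)·f/(1−f) ≈ 1.156 mcg/mL.
Regimen B: f = (1/2)^(129/48) ≈ 0.1552; Cmin,ss = (1959/81)·f/(1−f) ≈ 4.443 mcg/mL.
Difference ≈ 1.156 − 4.443 ≈ -3.287 mcg/mL.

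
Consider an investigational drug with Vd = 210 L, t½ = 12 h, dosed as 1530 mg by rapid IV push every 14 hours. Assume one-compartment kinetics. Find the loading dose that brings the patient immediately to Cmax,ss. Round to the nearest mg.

2759 mg

f = (1/2)^(14/12) ≈ 0.445449; accumulation ratio R = 1/(1−f) ≈ 1.80326.
Loading dose to hit Cmax,ss on first dose: D_load = D_maint·R ≈ 1530 × 1.80326 ≈ 2758.99 mg.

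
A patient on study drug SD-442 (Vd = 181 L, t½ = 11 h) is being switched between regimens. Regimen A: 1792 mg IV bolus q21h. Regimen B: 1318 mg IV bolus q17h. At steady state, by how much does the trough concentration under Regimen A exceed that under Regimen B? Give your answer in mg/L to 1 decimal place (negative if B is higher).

-0.2 mg/L

Regimen A: f = (1/2)^(21/11) ≈ 0.2663; Cmin,ss = (1792/181)·f/(1−f) ≈ 3.593 mg/L.
Regimen B: f = (1/2)^(17/11) ≈ 0.3426; Cmin,ss = (1318/181)·f/(1−f) ≈ 3.795 mg/L.
Difference ≈ 3.593 − 3.795 ≈ -0.202 mg/L.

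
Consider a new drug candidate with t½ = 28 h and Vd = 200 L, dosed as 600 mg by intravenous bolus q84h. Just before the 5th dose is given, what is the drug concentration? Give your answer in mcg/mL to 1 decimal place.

f = (1/2)^(τ/t½) = (1/2)^(84/28) ≈ 0.1250.
C₀ = D/Vd = 600/200 ≈ 3.000 mcg/mL.
Before the 5th dose, 4 doses have been given. Superposition: Cmin = C₀·(f + f² + … + f^4).
≈ 3.000 × (0.1250 + 0.0156 + 0.0020 + 0.0002) ≈ 3.000 × 0.1428 ≈ 0.428 mcg/mL.

0.4 mcg/mL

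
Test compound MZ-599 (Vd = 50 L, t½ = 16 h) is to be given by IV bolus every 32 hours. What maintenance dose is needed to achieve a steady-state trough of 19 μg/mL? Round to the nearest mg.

τ/t½ = 32/16 ≈ 2, so f = (1/2)^(32/16) ≈ 0.250000.
Cmin,ss = (D/Vd)·f/(1−f), so D = Cmin,ss·Vd·(1−f)/f.
D = 19 × 50 × (1−f)/f ≈ 19 × 50 × 3.00000 ≈ 2850.00 mg.

2850 mg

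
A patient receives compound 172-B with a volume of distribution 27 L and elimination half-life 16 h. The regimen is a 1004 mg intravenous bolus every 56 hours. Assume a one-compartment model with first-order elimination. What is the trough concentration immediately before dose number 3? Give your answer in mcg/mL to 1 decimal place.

f = (1/2)^(τ/t½) = (1/2)^(56/16) ≈ 0.0884.
C₀ = D/Vd = 1004/27 ≈ 37.185 mcg/mL.
Before the 3rd dose, 2 doses have been given. Superposition: Cmin = C₀·(f + f²).
≈ 37.185 × (0.0884 + 0.0078) ≈ 37.185 × 0.0962 ≈ 3.577 mcg/mL.

3.6 mcg/mL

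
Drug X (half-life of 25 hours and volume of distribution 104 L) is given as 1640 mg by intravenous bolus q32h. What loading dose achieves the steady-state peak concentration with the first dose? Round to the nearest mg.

2788 mg

f = (1/2)^(32/25) ≈ 0.411796; accumulation ratio R = 1/(1−f) ≈ 1.70009.
Loading dose to hit Cmax,ss on first dose: D_load = D_maint·R ≈ 1640 × 1.70009 ≈ 2788.15 mg.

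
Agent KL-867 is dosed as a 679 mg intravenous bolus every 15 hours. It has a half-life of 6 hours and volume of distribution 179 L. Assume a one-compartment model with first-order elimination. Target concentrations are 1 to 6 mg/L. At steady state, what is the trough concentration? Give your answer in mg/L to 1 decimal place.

Over one 15-h interval, 15/6 ≈ 2.5 half-lives elapse, leaving f ≈ 0.1768 of each dose.
Single-dose peak C₀ = D/Vd = 679/179 ≈ 3.793 mg/L.
Steady-state trough Cmin,ss = C₀·f/(1−f) ≈ 3.793 × 0.1768/0.8232 ≈ 0.815 mg/L.
Trough 0.8 mg/L vs MEC 1 mg/L: subtherapeutic.

0.8 mg/L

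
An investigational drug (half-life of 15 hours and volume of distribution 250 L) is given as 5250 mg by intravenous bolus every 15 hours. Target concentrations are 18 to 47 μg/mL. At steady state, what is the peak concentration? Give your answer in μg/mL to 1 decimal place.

42.0 μg/mL

The dosing interval is 1 half-life, so f = 2^(−1) = 0.5.
At steady state, R = 1/(1 − 0.5) = 2/1.
Single-dose peak C₀ = D/Vd = 5250/250 = 21 μg/mL.
Steady-state peak Cmax,ss = C₀·R = 21 × 2/1 ≈ 42.000 μg/mL.
Peak 42.0 μg/mL vs MTC 47 μg/mL: below toxic threshold.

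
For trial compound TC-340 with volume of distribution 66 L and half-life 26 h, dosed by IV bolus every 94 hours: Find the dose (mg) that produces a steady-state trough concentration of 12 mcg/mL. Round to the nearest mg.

8915 mg

τ/t½ = 94/26 ≈ 3.6154, so f = (1/2)^(94/26) ≈ 0.081594.
Cmin,ss = (D/Vd)·f/(1−f), so D = Cmin,ss·Vd·(1−f)/f.
D = 12 × 66 × (1−f)/f ≈ 12 × 66 × 11.25580 ≈ 8914.59 mg.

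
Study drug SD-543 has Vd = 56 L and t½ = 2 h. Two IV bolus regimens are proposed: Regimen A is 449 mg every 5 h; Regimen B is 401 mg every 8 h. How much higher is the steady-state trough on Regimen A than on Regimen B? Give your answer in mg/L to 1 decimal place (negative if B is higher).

1.2 mg/L

Regimen A: f = (1/2)^(5/2) ≈ 0.1768; Cmin,ss = (449/56)·f/(1−f) ≈ 1.722 mg/L.
Regimen B: f = (1/2)^(8/2) ≈ 0.0625; Cmin,ss = (401/56)·f/(1−f) ≈ 0.477 mg/L.
Difference ≈ 1.722 − 0.477 ≈ 1.245 mg/L.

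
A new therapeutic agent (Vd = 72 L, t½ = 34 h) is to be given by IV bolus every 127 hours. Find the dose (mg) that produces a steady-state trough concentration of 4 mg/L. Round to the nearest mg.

3548 mg

τ/t½ = 127/34 ≈ 3.7353, so f = (1/2)^(127/34) ≈ 0.075087.
Cmin,ss = (D/Vd)·f/(1−f), so D = Cmin,ss·Vd·(1−f)/f.
D = 4 × 72 × (1−f)/f ≈ 4 × 72 × 12.31788 ≈ 3547.55 mg.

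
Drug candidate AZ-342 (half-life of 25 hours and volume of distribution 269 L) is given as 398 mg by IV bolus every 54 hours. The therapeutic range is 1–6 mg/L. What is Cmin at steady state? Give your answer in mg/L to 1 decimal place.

τ/t½ = 54/25 ≈ 2.16, so fraction remaining f = (1/2)^(54/25) ≈ 0.2238.
Each bolus raises the concentration by D/Vd = 398/269 ≈ 1.480 mg/L.
Steady-state trough Cmin,ss = C₀·f/(1−f) ≈ 1.480 × 0.2238/0.7762 ≈ 0.427 mg/L.
Trough 0.4 mg/L vs MEC 1 mg/L: subtherapeutic.

0.4 mg/L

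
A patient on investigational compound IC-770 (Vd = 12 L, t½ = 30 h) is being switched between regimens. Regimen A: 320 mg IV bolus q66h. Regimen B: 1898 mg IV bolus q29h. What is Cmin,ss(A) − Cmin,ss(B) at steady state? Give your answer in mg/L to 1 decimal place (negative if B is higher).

Regimen A: f = (1/2)^(66/30) ≈ 0.2176; Cmin,ss = (320/12)·f/(1−f) ≈ 7.416 mg/L.
Regimen B: f = (1/2)^(29/30) ≈ 0.5117; Cmin,ss = (1898/12)·f/(1−f) ≈ 165.746 mg/L.
Difference ≈ 7.416 − 165.746 ≈ -158.330 mg/L.

-158.3 mg/L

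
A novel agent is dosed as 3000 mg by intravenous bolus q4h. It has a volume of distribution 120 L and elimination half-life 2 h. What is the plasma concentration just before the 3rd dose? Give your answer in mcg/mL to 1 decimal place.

f = (1/2)^(τ/t½) = (1/2)^(4/2) ≈ 0.2500.
C₀ = D/Vd = 3000/120 ≈ 25.000 mcg/mL.
Before the 3rd dose, 2 doses have been given. Superposition: Cmin = C₀·(f + f²).
≈ 25.000 × (0.2500 + 0.0625) ≈ 25.000 × 0.3125 ≈ 7.812 mcg/mL.

7.8 mcg/mL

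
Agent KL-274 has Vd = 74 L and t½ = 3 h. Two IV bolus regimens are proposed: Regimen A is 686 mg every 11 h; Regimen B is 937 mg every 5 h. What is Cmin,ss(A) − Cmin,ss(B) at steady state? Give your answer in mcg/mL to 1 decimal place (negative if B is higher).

Regimen A: f = (1/2)^(11/3) ≈ 0.0787; Cmin,ss = (686/74)·f/(1−f) ≈ 0.792 mcg/mL.
Regimen B: f = (1/2)^(5/3) ≈ 0.3150; Cmin,ss = (937/74)·f/(1−f) ≈ 5.823 mcg/mL.
Difference ≈ 0.792 − 5.823 ≈ -5.031 mcg/mL.

-5.0 mcg/mL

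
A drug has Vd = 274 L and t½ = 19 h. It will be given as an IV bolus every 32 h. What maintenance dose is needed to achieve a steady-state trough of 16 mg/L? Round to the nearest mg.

τ/t½ = 32/19 ≈ 1.6842, so f = (1/2)^(32/19) ≈ 0.311173.
Cmin,ss = (D/Vd)·f/(1−f), so D = Cmin,ss·Vd·(1−f)/f.
D = 16 × 274 × (1−f)/f ≈ 16 × 274 × 2.21365 ≈ 9704.64 mg.

9705 mg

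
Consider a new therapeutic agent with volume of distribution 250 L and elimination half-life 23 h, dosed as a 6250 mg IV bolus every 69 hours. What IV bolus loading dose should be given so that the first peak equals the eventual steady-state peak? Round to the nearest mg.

f = (1/2)^(69/23) ≈ 0.125000; accumulation ratio R = 1/(1−f) ≈ 1.14286.
Loading dose to hit Cmax,ss on first dose: D_load = D_maint·R ≈ 6250 × 1.14286 ≈ 7142.88 mg.

7143 mg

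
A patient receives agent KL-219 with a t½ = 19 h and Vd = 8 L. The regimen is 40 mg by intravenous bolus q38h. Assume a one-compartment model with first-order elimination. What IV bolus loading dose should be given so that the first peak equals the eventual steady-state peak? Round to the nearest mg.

53 mg

f = (1/2)^(38/19) ≈ 0.250000; accumulation ratio R = 1/(1−f) ≈ 1.33333.
Loading dose to hit Cmax,ss on first dose: D_load = D_maint·R ≈ 40 × 1.33333 ≈ 53.33 mg.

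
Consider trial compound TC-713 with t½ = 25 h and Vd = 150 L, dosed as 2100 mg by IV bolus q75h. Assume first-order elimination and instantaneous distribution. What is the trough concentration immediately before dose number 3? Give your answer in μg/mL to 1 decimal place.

f = (1/2)^(τ/t½) = (1/2)^(75/25) ≈ 0.1250.
C₀ = D/Vd = 2100/150 ≈ 14.000 μg/mL.
Before the 3rd dose, 2 doses have been given. Superposition: Cmin = C₀·(f + f²).
≈ 14.000 × (0.1250 + 0.0156) ≈ 14.000 × 0.1406 ≈ 1.968 μg/mL.

2.0 μg/mL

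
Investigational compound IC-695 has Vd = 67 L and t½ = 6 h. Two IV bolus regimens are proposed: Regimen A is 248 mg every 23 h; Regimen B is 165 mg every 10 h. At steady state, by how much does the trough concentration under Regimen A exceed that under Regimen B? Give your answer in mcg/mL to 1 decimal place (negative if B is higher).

-0.9 mcg/mL

Regimen A: f = (1/2)^(23/6) ≈ 0.0702; Cmin,ss = (248/67)·f/(1−f) ≈ 0.279 mcg/mL.
Regimen B: f = (1/2)^(10/6) ≈ 0.3150; Cmin,ss = (165/67)·f/(1−f) ≈ 1.132 mcg/mL.
Difference ≈ 0.279 − 1.132 ≈ -0.853 mcg/mL.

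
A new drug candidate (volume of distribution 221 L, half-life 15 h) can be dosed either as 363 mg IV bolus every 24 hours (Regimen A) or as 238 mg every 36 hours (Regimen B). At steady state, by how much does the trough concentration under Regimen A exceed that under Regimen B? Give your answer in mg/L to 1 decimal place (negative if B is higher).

0.6 mg/L

Regimen A: f = (1/2)^(24/15) ≈ 0.3299; Cmin,ss = (363/221)·f/(1−f) ≈ 0.809 mg/L.
Regimen B: f = (1/2)^(36/15) ≈ 0.1895; Cmin,ss = (238/221)·f/(1−f) ≈ 0.252 mg/L.
Difference ≈ 0.809 − 0.252 ≈ 0.557 mg/L.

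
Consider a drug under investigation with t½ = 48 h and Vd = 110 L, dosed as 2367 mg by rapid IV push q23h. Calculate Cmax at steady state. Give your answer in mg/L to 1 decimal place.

Over one 23-h interval, 23/48 ≈ 0.47917 half-lives elapse, leaving f ≈ 0.7174 of each dose.
Accumulation ratio R = 1/(1 − f) ≈ 1/0.2826 ≈ 3.5386.
Single-dose peak C₀ = D/Vd = 2367/110 ≈ 21.518 mg/L.
Steady-state peak Cmax,ss = C₀·R ≈ 21.518 × 3.5386 ≈ 76.144 mg/L.

76.1 mg/L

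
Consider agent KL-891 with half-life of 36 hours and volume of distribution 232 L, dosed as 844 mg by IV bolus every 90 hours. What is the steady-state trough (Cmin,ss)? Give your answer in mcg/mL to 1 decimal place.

0.8 mcg/mL

Over one 90-h interval, 90/36 ≈ 2.5 half-lives elapse, leaving f ≈ 0.1768 of each dose.
At steady state, accumulation factor R = 1/(1 − e^(−kτ)) ≈ 1.2148.
Single-dose peak C₀ = D/Vd = 844/232 ≈ 3.638 mcg/mL.
Cmax,ss = C₀/(1 − f) ≈ 3.638/0.8232 ≈ 4.419 mcg/mL.
One interval later, Cmin,ss = Cmax,ss·e^(−kτ) ≈ 4.419 × 0.1768 ≈ 0.781 mcg/mL.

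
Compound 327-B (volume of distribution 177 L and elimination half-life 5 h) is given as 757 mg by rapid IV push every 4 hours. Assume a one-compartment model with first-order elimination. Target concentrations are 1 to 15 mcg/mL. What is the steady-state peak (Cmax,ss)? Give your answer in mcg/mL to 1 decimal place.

10.0 mcg/mL

Over one 4-h interval, 4/5 ≈ 0.8 half-lives elapse, leaving f ≈ 0.5743 of each dose.
At steady state, accumulation factor R = 1/(1 − e^(−kτ)) ≈ 2.3491.
Each bolus raises the concentration by D/Vd = 757/177 ≈ 4.277 mcg/mL.
Cmax,ss = C₀/(1 − f) ≈ 4.277/0.4257 ≈ 10.047 mcg/mL.
Peak 10.0 mcg/mL vs MTC 15 mcg/mL: below toxic threshold.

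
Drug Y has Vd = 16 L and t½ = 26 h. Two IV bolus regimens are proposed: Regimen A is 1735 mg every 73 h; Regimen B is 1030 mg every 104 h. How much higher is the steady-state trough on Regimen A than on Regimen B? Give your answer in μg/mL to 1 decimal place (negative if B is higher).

13.8 μg/mL

Regimen A: f = (1/2)^(73/26) ≈ 0.1428; Cmin,ss = (1735/16)·f/(1−f) ≈ 18.064 μg/mL.
Regimen B: f = (1/2)^(104/26) ≈ 0.0625; Cmin,ss = (1030/16)·f/(1−f) ≈ 4.292 μg/mL.
Difference ≈ 18.064 − 4.292 ≈ 13.772 μg/mL.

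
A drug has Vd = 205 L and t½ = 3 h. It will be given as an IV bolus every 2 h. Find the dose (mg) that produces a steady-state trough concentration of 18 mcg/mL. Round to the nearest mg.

τ/t½ = 2/3 ≈ 0.66667, so f = (1/2)^(2/3) ≈ 0.629961.
Cmin,ss = (D/Vd)·f/(1−f), so D = Cmin,ss·Vd·(1−f)/f.
D = 18 × 205 × (1−f)/f ≈ 18 × 205 × 0.58740 ≈ 2167.51 mg.

2168 mg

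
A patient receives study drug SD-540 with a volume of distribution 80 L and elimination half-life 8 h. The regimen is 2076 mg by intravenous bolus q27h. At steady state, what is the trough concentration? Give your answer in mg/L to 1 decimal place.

2.8 mg/L

Over one 27-h interval, 27/8 ≈ 3.375 half-lives elapse, leaving f ≈ 0.0964 of each dose.
Each bolus raises the concentration by D/Vd = 2076/80 ≈ 25.950 mg/L.
Steady-state trough Cmin,ss = C₀·f/(1−f) ≈ 25.950 × 0.0964/0.9036 ≈ 2.768 mg/L.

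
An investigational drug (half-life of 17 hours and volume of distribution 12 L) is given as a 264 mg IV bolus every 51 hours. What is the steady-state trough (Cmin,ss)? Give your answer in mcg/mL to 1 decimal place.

3.1 mcg/mL

The dosing interval is 3 half-lives, so f = 2^(−3) = 0.125.
Accumulation ratio R = 1/(1 − f) = 1/0.875 = 8/7.
Single-dose peak C₀ = D/Vd = 264/12 = 22 mcg/mL.
Steady-state peak Cmax,ss = C₀·R = 22 × 8/7 ≈ 25.143 mcg/mL.
Steady-state trough Cmin,ss = Cmax,ss·f ≈ 25.143 × 0.125 ≈ 3.143 mcg/mL.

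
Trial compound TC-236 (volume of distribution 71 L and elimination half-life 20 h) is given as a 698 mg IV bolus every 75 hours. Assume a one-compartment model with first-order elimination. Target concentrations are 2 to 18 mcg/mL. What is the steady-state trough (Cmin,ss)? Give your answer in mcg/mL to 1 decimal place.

0.8 mcg/mL

Over one 75-h interval, 75/20 ≈ 3.75 half-lives elapse, leaving f ≈ 0.0743 of each dose.
At steady state, accumulation factor R = 1/(1 − e^(−kτ)) ≈ 1.0803.
Each bolus raises the concentration by D/Vd = 698/71 ≈ 9.831 mcg/mL.
Cmax,ss = C₀/(1 − f) ≈ 9.831/0.9257 ≈ 10.620 mcg/mL.
One interval later, Cmin,ss = Cmax,ss·e^(−kτ) ≈ 10.620 × 0.0743 ≈ 0.789 mcg/mL.
Trough 0.8 mcg/mL vs MEC 2 mcg/mL: subtherapeutic.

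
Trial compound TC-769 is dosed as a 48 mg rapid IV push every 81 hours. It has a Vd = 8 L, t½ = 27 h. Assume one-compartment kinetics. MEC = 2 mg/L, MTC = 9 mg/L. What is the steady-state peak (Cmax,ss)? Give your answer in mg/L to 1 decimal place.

τ = 81 h = 3 half-lives, so f = (1/2)^3 = 0.125.
Accumulation ratio R = 1/(1 − f) = 1/0.875 = 8/7.
Single-dose peak C₀ = D/Vd = 48/8 = 6 mg/L.
Steady-state peak Cmax,ss = C₀·R = 6 × 8/7 ≈ 6.857 mg/L.
Peak 6.9 mg/L vs MTC 9 mg/L: below toxic threshold.

6.9 mg/L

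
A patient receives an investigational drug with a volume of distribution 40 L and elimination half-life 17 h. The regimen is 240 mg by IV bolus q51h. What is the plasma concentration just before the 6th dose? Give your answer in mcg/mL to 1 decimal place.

f = (1/2)^(τ/t½) = (1/2)^(51/17) ≈ 0.1250.
C₀ = D/Vd = 240/40 ≈ 6.000 mcg/mL.
Before the 6th dose, 5 doses have been given. Superposition: Cmin = C₀·(f + f² + … + f^5).
≈ 6.000 × (0.1250 + 0.0156 + 0.0020 + 0.0002 + 0.0000) ≈ 6.000 × 0.1428 ≈ 0.857 mcg/mL.

0.9 mcg/mL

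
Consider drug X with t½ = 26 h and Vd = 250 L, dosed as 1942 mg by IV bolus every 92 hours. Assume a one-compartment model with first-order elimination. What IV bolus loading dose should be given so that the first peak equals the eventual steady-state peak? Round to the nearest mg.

2125 mg

f = (1/2)^(92/26) ≈ 0.086063; accumulation ratio R = 1/(1−f) ≈ 1.09417.
Loading dose to hit Cmax,ss on first dose: D_load = D_maint·R ≈ 1942 × 1.09417 ≈ 2124.88 mg.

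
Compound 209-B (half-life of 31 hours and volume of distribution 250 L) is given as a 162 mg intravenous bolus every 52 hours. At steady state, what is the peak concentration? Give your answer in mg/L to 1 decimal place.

k = ln2/t½ = ln2/31 ≈ 0.022360 h⁻¹; fraction remaining f = e^(−kτ) = e^(−0.022360×52) ≈ 0.3126.
At steady state, accumulation factor R = 1/(1 − e^(−kτ)) ≈ 1.4548.
Single-dose peak C₀ = D/Vd = 162/250 ≈ 0.648 mg/L.
Steady-state peak Cmax,ss = C₀·R ≈ 0.648 × 1.4548 ≈ 0.943 mg/L.

0.9 mg/L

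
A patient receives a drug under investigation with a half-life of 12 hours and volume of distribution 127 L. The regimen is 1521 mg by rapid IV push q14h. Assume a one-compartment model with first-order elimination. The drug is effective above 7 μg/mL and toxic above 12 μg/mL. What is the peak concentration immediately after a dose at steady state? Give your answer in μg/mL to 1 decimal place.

τ/t½ = 14/12 ≈ 1.1667, so fraction remaining f = (1/2)^(14/12) ≈ 0.4454.
At steady state, accumulation factor R = 1/(1 − e^(−kτ)) ≈ 1.8031.
Single-dose peak C₀ = D/Vd = 1521/127 ≈ 11.976 μg/mL.
Cmax,ss = C₀/(1 − f) ≈ 11.976/0.5546 ≈ 21.594 μg/mL.
Peak 21.6 μg/mL vs MTC 12 μg/mL: exceeds toxic threshold.

21.6 μg/mL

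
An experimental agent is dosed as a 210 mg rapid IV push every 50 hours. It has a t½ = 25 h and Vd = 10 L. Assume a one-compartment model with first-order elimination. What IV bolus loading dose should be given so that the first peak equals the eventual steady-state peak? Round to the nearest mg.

280 mg

f = (1/2)^(50/25) ≈ 0.250000; accumulation ratio R = 1/(1−f) ≈ 1.33333.
Loading dose to hit Cmax,ss on first dose: D_load = D_maint·R ≈ 210 × 1.33333 ≈ 280.00 mg.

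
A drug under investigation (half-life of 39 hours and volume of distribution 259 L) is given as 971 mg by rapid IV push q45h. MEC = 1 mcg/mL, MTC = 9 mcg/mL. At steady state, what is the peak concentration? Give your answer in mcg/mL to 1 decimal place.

Over one 45-h interval, 45/39 ≈ 1.1538 half-lives elapse, leaving f ≈ 0.4494 of each dose.
Accumulation ratio R = 1/(1 − f) ≈ 1/0.5506 ≈ 1.8162.
Single-dose peak C₀ = D/Vd = 971/259 ≈ 3.749 mcg/mL.
Steady-state peak Cmax,ss = C₀·R ≈ 3.749 × 1.8162 ≈ 6.809 mcg/mL.
Peak 6.8 mcg/mL vs MTC 9 mcg/mL: below toxic threshold.

6.8 mcg/mL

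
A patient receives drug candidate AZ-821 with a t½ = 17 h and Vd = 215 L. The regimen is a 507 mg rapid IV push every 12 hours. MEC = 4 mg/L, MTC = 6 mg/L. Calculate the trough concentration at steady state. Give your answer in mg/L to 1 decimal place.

3.7 mg/L

τ/t½ = 12/17 ≈ 0.70588, so fraction remaining f = (1/2)^(12/17) ≈ 0.6131.
Accumulation ratio R = 1/(1 − f) ≈ 1/0.3869 ≈ 2.5846.
Each bolus raises the concentration by D/Vd = 507/215 ≈ 2.358 mg/L.
Cmax,ss = C₀/(1 − f) ≈ 2.358/0.3869 ≈ 6.095 mg/L.
Steady-state trough Cmin,ss = Cmax,ss·f ≈ 6.095 × 0.6131 ≈ 3.737 mg/L.
Trough 3.7 mg/L vs MEC 4 mg/L: subtherapeutic.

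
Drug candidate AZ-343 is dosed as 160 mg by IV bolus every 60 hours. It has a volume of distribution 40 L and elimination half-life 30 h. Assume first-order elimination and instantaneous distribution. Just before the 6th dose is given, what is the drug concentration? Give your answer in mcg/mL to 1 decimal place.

f = (1/2)^(τ/t½) = (1/2)^(60/30) ≈ 0.2500.
C₀ = D/Vd = 160/40 ≈ 4.000 mcg/mL.
Before the 6th dose, 5 doses have been given. Superposition: Cmin = C₀·(f + f² + … + f^5).
≈ 4.000 × (0.2500 + 0.0625 + 0.0156 + 0.0039 + 0.0010) ≈ 4.000 × 0.3330 ≈ 1.332 mcg/mL.

1.3 mcg/mL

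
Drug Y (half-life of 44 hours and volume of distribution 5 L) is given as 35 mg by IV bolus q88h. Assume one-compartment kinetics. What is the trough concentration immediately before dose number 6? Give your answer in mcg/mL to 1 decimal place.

2.3 mcg/mL

f = (1/2)^(τ/t½) = (1/2)^(88/44) ≈ 0.2500.
C₀ = D/Vd = 35/5 ≈ 7.000 mcg/mL.
Before the 6th dose, 5 doses have been given. Superposition: Cmin = C₀·(f + f² + … + f^5).
≈ 7.000 × (0.2500 + 0.0625 + 0.0156 + 0.0039 + 0.0010) ≈ 7.000 × 0.3330 ≈ 2.331 mcg/mL.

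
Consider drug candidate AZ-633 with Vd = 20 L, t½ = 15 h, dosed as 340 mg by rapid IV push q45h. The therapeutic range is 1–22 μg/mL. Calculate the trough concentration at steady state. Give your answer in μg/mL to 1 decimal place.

τ = 45 h = 3 half-lives, so f = (1/2)^3 = 0.125.
Accumulation ratio R = 1/(1 − f) = 1/0.875 = 8/7.
Single-dose peak C₀ = D/Vd = 340/20 = 17 μg/mL.
Steady-state peak Cmax,ss = C₀·R = 17 × 8/7 ≈ 19.429 μg/mL.
Steady-state trough Cmin,ss = Cmax,ss·f ≈ 19.429 × 0.125 ≈ 2.429 μg/mL.
Trough 2.4 μg/mL vs MEC 1 μg/mL: adequate.

2.4 μg/mL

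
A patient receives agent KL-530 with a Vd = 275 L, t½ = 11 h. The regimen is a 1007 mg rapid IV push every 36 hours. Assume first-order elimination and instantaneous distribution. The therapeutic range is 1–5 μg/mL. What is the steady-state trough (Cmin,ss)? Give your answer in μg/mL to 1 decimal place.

k = ln2/t½ = ln2/11 ≈ 0.063013 h⁻¹; fraction remaining f = e^(−kτ) = e^(−0.063013×36) ≈ 0.1035.
Accumulation ratio R = 1/(1 − f) ≈ 1/0.8965 ≈ 1.1154.
Each bolus raises the concentration by D/Vd = 1007/275 ≈ 3.662 μg/mL.
Steady-state peak Cmax,ss = C₀·R ≈ 3.662 × 1.1154 ≈ 4.085 μg/mL.
One interval later, Cmin,ss = Cmax,ss·e^(−kτ) ≈ 4.085 × 0.1035 ≈ 0.423 μg/mL.
Trough 0.4 μg/mL vs MEC 1 μg/mL: subtherapeutic.

0.4 μg/mL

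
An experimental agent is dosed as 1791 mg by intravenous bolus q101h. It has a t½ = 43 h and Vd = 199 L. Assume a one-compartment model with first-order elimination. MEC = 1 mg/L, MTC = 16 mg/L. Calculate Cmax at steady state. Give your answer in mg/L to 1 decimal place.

k = ln2/t½ = ln2/43 ≈ 0.016120 h⁻¹; fraction remaining f = e^(−kτ) = e^(−0.016120×101) ≈ 0.1963.
At steady state, accumulation factor R = 1/(1 − e^(−kτ)) ≈ 1.2442.
Each bolus raises the concentration by D/Vd = 1791/199 ≈ 9.000 mg/L.
Steady-state peak Cmax,ss = C₀·R ≈ 9.000 × 1.2442 ≈ 11.198 mg/L.
Peak 11.2 mg/L vs MTC 16 mg/L: below toxic threshold.

11.2 mg/L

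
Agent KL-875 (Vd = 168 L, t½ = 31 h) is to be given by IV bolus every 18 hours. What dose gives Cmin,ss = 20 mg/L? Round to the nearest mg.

τ/t½ = 18/31 ≈ 0.58065, so f = (1/2)^(18/31) ≈ 0.668665.
Cmin,ss = (D/Vd)·f/(1−f), so D = Cmin,ss·Vd·(1−f)/f.
D = 20 × 168 × (1−f)/f ≈ 20 × 168 × 0.49552 ≈ 1664.95 mg.

1665 mg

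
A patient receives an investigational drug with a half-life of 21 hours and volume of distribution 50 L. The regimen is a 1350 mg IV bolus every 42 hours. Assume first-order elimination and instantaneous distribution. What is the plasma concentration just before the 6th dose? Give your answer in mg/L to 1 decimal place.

f = (1/2)^(τ/t½) = (1/2)^(42/21) ≈ 0.2500.
C₀ = D/Vd = 1350/50 ≈ 27.000 mg/L.
Before the 6th dose, 5 doses have been given. Superposition: Cmin = C₀·(f + f² + … + f^5).
≈ 27.000 × (0.2500 + 0.0625 + 0.0156 + 0.0039 + 0.0010) ≈ 27.000 × 0.3330 ≈ 8.991 mg/L.

9.0 mg/L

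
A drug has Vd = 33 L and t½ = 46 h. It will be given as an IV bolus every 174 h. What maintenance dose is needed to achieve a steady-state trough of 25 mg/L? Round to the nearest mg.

τ/t½ = 174/46 ≈ 3.7826, so f = (1/2)^(174/46) ≈ 0.072664.
Cmin,ss = (D/Vd)·f/(1−f), so D = Cmin,ss·Vd·(1−f)/f.
D = 25 × 33 × (1−f)/f ≈ 25 × 33 × 12.76197 ≈ 10528.63 mg.

10529 mg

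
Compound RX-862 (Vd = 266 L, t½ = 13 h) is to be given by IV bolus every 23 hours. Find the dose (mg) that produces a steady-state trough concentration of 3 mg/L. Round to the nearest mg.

1922 mg

τ/t½ = 23/13 ≈ 1.7692, so f = (1/2)^(23/13) ≈ 0.293365.
Cmin,ss = (D/Vd)·f/(1−f), so D = Cmin,ss·Vd·(1−f)/f.
D = 3 × 266 × (1−f)/f ≈ 3 × 266 × 2.40872 ≈ 1922.16 mg.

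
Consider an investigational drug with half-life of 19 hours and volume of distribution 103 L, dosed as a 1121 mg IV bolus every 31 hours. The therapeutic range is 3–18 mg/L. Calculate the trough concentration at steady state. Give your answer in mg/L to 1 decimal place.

5.2 mg/L

k = ln2/t½ = ln2/19 ≈ 0.036481 h⁻¹; fraction remaining f = e^(−kτ) = e^(−0.036481×31) ≈ 0.3227.
Accumulation ratio R = 1/(1 − f) ≈ 1/0.6773 ≈ 1.4765.
Single-dose peak C₀ = D/Vd = 1121/103 ≈ 10.883 mg/L.
Steady-state peak Cmax,ss = C₀·R ≈ 10.883 × 1.4765 ≈ 16.069 mg/L.
Steady-state trough Cmin,ss = Cmax,ss·f ≈ 16.069 × 0.3227 ≈ 5.185 mg/L.
Trough 5.2 mg/L vs MEC 3 mg/L: adequate.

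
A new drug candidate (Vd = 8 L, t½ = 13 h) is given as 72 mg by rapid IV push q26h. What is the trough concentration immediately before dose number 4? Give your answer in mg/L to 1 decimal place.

f = (1/2)^(τ/t½) = (1/2)^(26/13) ≈ 0.2500.
C₀ = D/Vd = 72/8 ≈ 9.000 mg/L.
Before the 4th dose, 3 doses have been given. Superposition: Cmin = C₀·(f + f² + … + f^3).
≈ 9.000 × (0.2500 + 0.0625 + 0.0156) ≈ 9.000 × 0.3281 ≈ 2.953 mg/L.

3.0 mg/L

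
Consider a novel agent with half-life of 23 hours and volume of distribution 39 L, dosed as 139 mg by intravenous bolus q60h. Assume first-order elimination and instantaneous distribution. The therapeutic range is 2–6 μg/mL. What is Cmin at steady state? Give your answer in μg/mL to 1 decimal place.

Over one 60-h interval, 60/23 ≈ 2.6087 half-lives elapse, leaving f ≈ 0.1639 of each dose.
Accumulation ratio R = 1/(1 − f) ≈ 1/0.8361 ≈ 1.1960.
Each bolus raises the concentration by D/Vd = 139/39 ≈ 3.564 μg/mL.
Cmax,ss = C₀/(1 − f) ≈ 3.564/0.8361 ≈ 4.263 μg/mL.
One interval later, Cmin,ss = Cmax,ss·e^(−kτ) ≈ 4.263 × 0.1639 ≈ 0.699 μg/mL.
Trough 0.7 μg/mL vs MEC 2 μg/mL: subtherapeutic.

0.7 μg/mL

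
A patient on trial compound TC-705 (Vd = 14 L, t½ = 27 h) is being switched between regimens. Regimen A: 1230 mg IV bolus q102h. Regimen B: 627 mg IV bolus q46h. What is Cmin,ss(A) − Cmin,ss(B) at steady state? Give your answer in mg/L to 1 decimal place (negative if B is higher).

-12.9 mg/L

Regimen A: f = (1/2)^(102/27) ≈ 0.0729; Cmin,ss = (1230/14)·f/(1−f) ≈ 6.908 mg/L.
Regimen B: f = (1/2)^(46/27) ≈ 0.3070; Cmin,ss = (627/14)·f/(1−f) ≈ 19.840 mg/L.
Difference ≈ 6.908 − 19.840 ≈ -12.932 mg/L.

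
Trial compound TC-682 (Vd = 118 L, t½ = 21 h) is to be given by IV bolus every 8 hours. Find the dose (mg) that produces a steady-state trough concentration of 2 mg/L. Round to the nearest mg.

τ/t½ = 8/21 ≈ 0.38095, so f = (1/2)^(8/21) ≈ 0.767930.
Cmin,ss = (D/Vd)·f/(1−f), so D = Cmin,ss·Vd·(1−f)/f.
D = 2 × 118 × (1−f)/f ≈ 2 × 118 × 0.30220 ≈ 71.32 mg.

71 mg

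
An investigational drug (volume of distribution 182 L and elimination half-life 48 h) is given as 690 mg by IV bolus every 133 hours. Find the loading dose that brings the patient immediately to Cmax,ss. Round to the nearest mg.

f = (1/2)^(133/48) ≈ 0.146520; accumulation ratio R = 1/(1−f) ≈ 1.17167.
Loading dose to hit Cmax,ss on first dose: D_load = D_maint·R ≈ 690 × 1.17167 ≈ 808.45 mg.

808 mg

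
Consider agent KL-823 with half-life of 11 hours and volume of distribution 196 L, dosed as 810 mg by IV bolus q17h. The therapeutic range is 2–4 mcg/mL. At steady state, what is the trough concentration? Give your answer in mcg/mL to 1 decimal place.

2.2 mcg/mL

τ/t½ = 17/11 ≈ 1.5455, so fraction remaining f = (1/2)^(17/11) ≈ 0.3426.
Accumulation ratio R = 1/(1 − f) ≈ 1/0.6574 ≈ 1.5211.
Single-dose peak C₀ = D/Vd = 810/196 ≈ 4.133 mcg/mL.
Steady-state peak Cmax,ss = C₀·R ≈ 4.133 × 1.5211 ≈ 6.287 mcg/mL.
One interval later, Cmin,ss = Cmax,ss·e^(−kτ) ≈ 6.287 × 0.3426 ≈ 2.154 mcg/mL.
Trough 2.2 mcg/mL vs MEC 2 mcg/mL: adequate.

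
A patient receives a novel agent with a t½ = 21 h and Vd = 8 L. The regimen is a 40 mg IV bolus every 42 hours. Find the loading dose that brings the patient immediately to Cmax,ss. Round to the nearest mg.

53 mg

f = (1/2)^(42/21) ≈ 0.250000; accumulation ratio R = 1/(1−f) ≈ 1.33333.
Loading dose to hit Cmax,ss on first dose: D_load = D_maint·R ≈ 40 × 1.33333 ≈ 53.33 mg.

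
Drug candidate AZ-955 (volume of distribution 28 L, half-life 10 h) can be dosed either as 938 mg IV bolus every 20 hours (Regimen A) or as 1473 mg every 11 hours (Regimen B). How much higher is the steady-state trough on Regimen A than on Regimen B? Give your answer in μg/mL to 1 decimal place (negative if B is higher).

Regimen A: f = (1/2)^(20/10) ≈ 0.2500; Cmin,ss = (938/28)·f/(1−f) ≈ 11.167 μg/mL.
Regimen B: f = (1/2)^(11/10) ≈ 0.4665; Cmin,ss = (1473/28)·f/(1−f) ≈ 46.000 μg/mL.
Difference ≈ 11.167 − 46.000 ≈ -34.833 μg/mL.

-34.8 μg/mL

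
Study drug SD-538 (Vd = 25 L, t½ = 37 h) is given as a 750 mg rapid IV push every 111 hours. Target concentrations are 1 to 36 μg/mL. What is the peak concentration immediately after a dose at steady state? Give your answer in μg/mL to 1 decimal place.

τ = 111 h = 3 half-lives, so f = (1/2)^3 = 0.125.
At steady state, R = 1/(1 − 0.125) = 8/7.
Single-dose peak C₀ = D/Vd = 750/25 = 30 μg/mL.
Steady-state peak Cmax,ss = C₀·R = 30 × 8/7 ≈ 34.286 μg/mL.
Peak 34.3 μg/mL vs MTC 36 μg/mL: below toxic threshold.

34.3 μg/mL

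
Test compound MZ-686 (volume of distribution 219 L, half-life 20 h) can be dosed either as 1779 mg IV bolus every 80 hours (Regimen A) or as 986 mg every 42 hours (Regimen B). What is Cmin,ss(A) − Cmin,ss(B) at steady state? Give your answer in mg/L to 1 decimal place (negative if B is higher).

Regimen A: f = (1/2)^(80/20) ≈ 0.0625; Cmin,ss = (1779/219)·f/(1−f) ≈ 0.542 mg/L.
Regimen B: f = (1/2)^(42/20) ≈ 0.2333; Cmin,ss = (986/219)·f/(1−f) ≈ 1.370 mg/L.
Difference ≈ 0.542 − 1.370 ≈ -0.828 mg/L.

-0.8 mg/L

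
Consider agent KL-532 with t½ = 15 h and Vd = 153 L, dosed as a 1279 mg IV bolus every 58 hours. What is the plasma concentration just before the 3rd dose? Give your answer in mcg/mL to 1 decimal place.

0.6 mcg/mL

f = (1/2)^(τ/t½) = (1/2)^(58/15) ≈ 0.0686.
C₀ = D/Vd = 1279/153 ≈ 8.359 mcg/mL.
Before the 3rd dose, 2 doses have been given. Superposition: Cmin = C₀·(f + f²).
≈ 8.359 × (0.0686 + 0.0047) ≈ 8.359 × 0.0733 ≈ 0.613 mcg/mL.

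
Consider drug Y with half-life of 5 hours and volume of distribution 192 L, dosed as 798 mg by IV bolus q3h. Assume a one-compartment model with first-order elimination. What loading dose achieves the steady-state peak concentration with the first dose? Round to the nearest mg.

f = (1/2)^(3/5) ≈ 0.659754; accumulation ratio R = 1/(1−f) ≈ 2.93905.
Loading dose to hit Cmax,ss on first dose: D_load = D_maint·R ≈ 798 × 2.93905 ≈ 2345.36 mg.

2345 mg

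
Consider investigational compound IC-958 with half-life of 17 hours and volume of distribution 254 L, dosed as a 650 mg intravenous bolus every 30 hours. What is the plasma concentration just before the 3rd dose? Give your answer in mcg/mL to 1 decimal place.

1.0 mcg/mL

f = (1/2)^(τ/t½) = (1/2)^(30/17) ≈ 0.2943.
C₀ = D/Vd = 650/254 ≈ 2.559 mcg/mL.
Before the 3rd dose, 2 doses have been given. Superposition: Cmin = C₀·(f + f²).
≈ 2.559 × (0.2943 + 0.0866) ≈ 2.559 × 0.3809 ≈ 0.975 mcg/mL.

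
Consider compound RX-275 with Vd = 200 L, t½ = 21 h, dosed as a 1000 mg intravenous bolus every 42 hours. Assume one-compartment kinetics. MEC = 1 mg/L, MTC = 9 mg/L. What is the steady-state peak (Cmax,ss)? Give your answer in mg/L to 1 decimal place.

The dosing interval is 2 half-lives, so f = 2^(−2) = 0.25.
Accumulation ratio R = 1/(1 − f) = 1/0.75 = 4/3.
Single-dose peak C₀ = D/Vd = 1000/200 = 5 mg/L.
Steady-state peak Cmax,ss = C₀·R = 5 × 4/3 ≈ 6.667 mg/L.
Peak 6.7 mg/L vs MTC 9 mg/L: below toxic threshold.

6.7 mg/L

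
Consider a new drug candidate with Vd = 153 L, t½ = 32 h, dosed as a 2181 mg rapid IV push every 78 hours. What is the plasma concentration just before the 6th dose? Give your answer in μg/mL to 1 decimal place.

3.2 μg/mL

f = (1/2)^(τ/t½) = (1/2)^(78/32) ≈ 0.1846.
C₀ = D/Vd = 2181/153 ≈ 14.255 μg/mL.
Before the 6th dose, 5 doses have been given. Superposition: Cmin = C₀·(f + f² + … + f^5).
≈ 14.255 × (0.1846 + 0.0341 + 0.0063 + 0.0012 + 0.0002) ≈ 14.255 × 0.2264 ≈ 3.227 μg/mL.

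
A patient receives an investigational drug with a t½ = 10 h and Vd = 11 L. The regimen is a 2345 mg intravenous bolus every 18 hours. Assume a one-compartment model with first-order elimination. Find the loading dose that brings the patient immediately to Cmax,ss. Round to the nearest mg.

3290 mg

f = (1/2)^(18/10) ≈ 0.287175; accumulation ratio R = 1/(1−f) ≈ 1.40287.
Loading dose to hit Cmax,ss on first dose: D_load = D_maint·R ≈ 2345 × 1.40287 ≈ 3289.73 mg.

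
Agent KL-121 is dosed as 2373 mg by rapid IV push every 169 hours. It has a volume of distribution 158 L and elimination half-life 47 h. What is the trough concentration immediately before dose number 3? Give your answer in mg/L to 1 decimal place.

1.3 mg/L

f = (1/2)^(τ/t½) = (1/2)^(169/47) ≈ 0.0827.
C₀ = D/Vd = 2373/158 ≈ 15.019 mg/L.
Before the 3rd dose, 2 doses have been given. Superposition: Cmin = C₀·(f + f²).
≈ 15.019 × (0.0827 + 0.0068) ≈ 15.019 × 0.0895 ≈ 1.344 mg/L.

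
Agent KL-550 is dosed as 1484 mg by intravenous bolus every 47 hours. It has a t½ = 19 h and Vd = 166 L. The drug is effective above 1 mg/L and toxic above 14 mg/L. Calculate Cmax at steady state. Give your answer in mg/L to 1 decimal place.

10.9 mg/L

τ/t½ = 47/19 ≈ 2.4737, so fraction remaining f = (1/2)^(47/19) ≈ 0.1800.
At steady state, accumulation factor R = 1/(1 − e^(−kτ)) ≈ 1.2195.
Each bolus raises the concentration by D/Vd = 1484/166 ≈ 8.940 mg/L.
Steady-state peak Cmax,ss = C₀·R ≈ 8.940 × 1.2195 ≈ 10.902 mg/L.
Peak 10.9 mg/L vs MTC 14 mg/L: below toxic threshold.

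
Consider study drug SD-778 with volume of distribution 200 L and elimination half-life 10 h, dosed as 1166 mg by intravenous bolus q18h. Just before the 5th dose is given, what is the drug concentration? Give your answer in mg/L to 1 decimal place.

f = (1/2)^(τ/t½) = (1/2)^(18/10) ≈ 0.2872.
C₀ = D/Vd = 1166/200 ≈ 5.830 mg/L.
Before the 5th dose, 4 doses have been given. Superposition: Cmin = C₀·(f + f² + … + f^4).
≈ 5.830 × (0.2872 + 0.0825 + 0.0237 + 0.0068) ≈ 5.830 × 0.4002 ≈ 2.333 mg/L.

2.3 mg/L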